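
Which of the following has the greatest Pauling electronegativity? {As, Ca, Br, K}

Atoms toward the upper right of the periodic table pull bonding electrons most strongly.
All lie in period 4, so electronegativity increases left to right.
The greatest Pauling electronegativity among these belongs to Br.

Br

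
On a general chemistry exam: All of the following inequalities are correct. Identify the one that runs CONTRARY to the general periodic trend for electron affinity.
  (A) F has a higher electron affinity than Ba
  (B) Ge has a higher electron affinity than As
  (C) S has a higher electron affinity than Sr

The general trend: electron affinity increases across a period and decreases down a group.
(A) F (period 2, group 17) vs Ba (period 6, group 2): the stated order agrees with the simple trend.
(B) Ge (period 4, group 14) vs As (period 4, group 15): the stated order contradicts the simple trend.
(C) S (period 3, group 16) vs Sr (period 5, group 2): the stated order agrees with the simple trend.
The exception is (B): adding an electron to As's half-filled 4p³ is unfavourable, so Ge (4p²) has the more exothermic EA.

(B)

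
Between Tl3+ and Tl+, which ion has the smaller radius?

Both ions have Z = 81 protons, but Tl3+ has lost more electrons, so its remaining electrons feel a larger effective nuclear charge per electron and are pulled in more tightly.
Higher positive charge → smaller ion, so Tl+ > Tl3+.

Tl3+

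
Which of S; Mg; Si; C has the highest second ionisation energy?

C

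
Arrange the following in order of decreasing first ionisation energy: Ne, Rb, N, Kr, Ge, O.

N is in period 2, group 15; O is in period 2, group 16; Ne is in period 2, group 18; Ge is in period 4, group 14; Kr is in period 4, group 18; Rb is in period 5, group 1.
First ionization energy rises across a period (greater Z_eff holds electrons more tightly) and falls down a group (valence electrons are farther from the nucleus).
These span different periods and groups, so the two trends combine.
Ge > Rb: relative to Rb, both the across-period and down-group shifts push Ge's first ionization energy up.
O > Ge: both effects reinforce here, so O is clearly the higher of the two.
Kr > O: period and group pull opposite ways; the across-period shift dominates (1351 vs 1314 kJ/mol).
N > Kr: period and group pull opposite ways; the down-group shift dominates (1402 vs 1351 kJ/mol).
Ne > N: both are in period 2; the period trend gives Ne the larger value.
Note the exception: N has a higher first ionization energy than O, contrary to the simple trend — pairing an electron in O's 2p⁴ costs repulsion energy, so O ionizes more easily than half-filled N (2p³).
Approximate values (kJ/mol): N 1402, O 1314, Ne 2081, Ge 762, Kr 1351, Rb 403.
So from highest to lowest: Ne > N > Kr > O > Ge > Rb.

Ne, N, Kr, O, Ge, Rb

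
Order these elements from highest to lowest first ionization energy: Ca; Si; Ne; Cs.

Ne > Si > Ca > Cs

Ne is in period 2, group 18; Si is in period 3, group 14; Ca is in period 4, group 2; Cs is in period 6, group 1.
First ionization energy rises across a period (greater Z_eff holds electrons more tightly) and falls down a group (valence electrons are farther from the nucleus).
These span different periods and groups, so the two trends combine.
Ca > Cs: relative to Cs, both the across-period and down-group shifts push Ca's first ionization energy up.
Si > Ca: relative to Ca, both the across-period and down-group shifts push Si's first ionization energy up.
Ne > Si: both effects reinforce here, so Ne is clearly the higher of the two.
Approximate values (kJ/mol): Ne 2081, Si 786, Ca 590, Cs 376.
So from highest to lowest: Ne > Si > Ca > Cs.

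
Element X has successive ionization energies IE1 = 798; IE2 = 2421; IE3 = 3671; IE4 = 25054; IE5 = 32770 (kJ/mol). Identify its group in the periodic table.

Group 13

Look for the largest jump between consecutive ionization energies: IE4/IE3 ≈ 6.8, far larger than any earlier ratio.
That jump marks the point where a core electron is being removed. So the atom has 3 valence electrons.
A main-group element with 3 valence electrons is in group 13.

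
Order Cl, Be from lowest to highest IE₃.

Cl, Be

Consider each +2 ion: Cl²⁺ still has 5 valence electrons; Be²⁺ is the bare [He] core.
Core electrons are held far more tightly than valence electrons, so Be tops the IE_3 order.
Tabulated IE_3 (kJ/mol): Cl 3822, Be 14849.
Overall IE_3 order: Cl < Be.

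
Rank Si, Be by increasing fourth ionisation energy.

IE_4 is the cost of taking one more electron from the +3 cation: Si³⁺ still has 1 valence electron; Be³⁺ is already 1 electron into the core.
Pulling an electron out of a noble-gas core costs far more than removing a remaining valence electron, so Be sits at the high end of IE_4.
Tabulated IE_4 (kJ/mol): Si 4356, Be 21007.
Putting it together, IE_4: Si < Be.

Si, Be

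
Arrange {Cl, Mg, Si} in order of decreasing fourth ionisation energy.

Mg > Cl > Si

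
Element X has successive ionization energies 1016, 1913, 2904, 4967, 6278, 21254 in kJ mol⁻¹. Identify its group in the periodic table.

Look for the largest jump between consecutive ionization energies: IE6/IE5 ≈ 3.4, far larger than any earlier ratio.
That jump marks the point where a core electron is being removed. So the atom has 5 valence electrons.
A main-group element with 5 valence electrons is in group 15.

Group 15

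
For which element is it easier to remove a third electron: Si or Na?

After 2 electrons have been removed, what remains? Si²⁺ still has 2 valence electrons; Na²⁺ is already 1 electron into the core.
Core electrons are held far more tightly than valence electrons, so Na tops the IE_3 order.
Approximate IE_3 values (kJ/mol): Si 3232, Na 6910.
Hence IE_3: Si < Na.

Si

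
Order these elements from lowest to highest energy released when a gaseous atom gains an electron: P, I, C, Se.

C is in period 2, group 14; P is in period 3, group 15; Se is in period 4, group 16; I is in period 5, group 17.
Atoms with high Z_eff and room in the valence shell (especially the halogens) have the most exothermic electron affinities.
A diagonal step moves right (one effect) and down (the opposite effect) at once.
C > P: the two effects oppose for this pair; the down-group effect wins (122 vs 72 kJ/mol).
Se > C: period and group pull opposite ways; the across-period shift dominates (195 vs 122 kJ/mol).
I > Se: period and group pull opposite ways; the across-period shift dominates (295 vs 195 kJ/mol).
For reference (kJ/mol): C 122, P 72, Se 195, I 295.
So from lowest to highest: P < C < Se < I.

P < C < Se < I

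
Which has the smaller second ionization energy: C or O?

C

IE_2 is the cost of taking one more electron from the +1 cation: C⁺ still has 3 valence electrons; O⁺ still has 5 valence electrons.
All are still removing valence electrons, so compare the +1 ions as you would atoms: IE_2 generally rises across a period (higher Z_eff) and falls down a group (larger shell), subject to the usual subshell exceptions.
Valence configurations: C⁺ [He]2s²2p¹, O⁺ [He]2s²2p³.
Tabulated IE_2 (kJ/mol): C 2353, O 3388.
Putting it together, IE_2: C < O.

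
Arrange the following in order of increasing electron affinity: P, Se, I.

P is in period 3, group 15; Se is in period 4, group 16; I is in period 5, group 17.
Atoms with high Z_eff and room in the valence shell (especially the halogens) have the most exothermic electron affinities.
These sit on a diagonal, where the across-period and down-group effects partly cancel.
Se > P: the two effects oppose for this pair; the across-period effect wins (195 vs 72 kJ/mol).
I > Se: period and group pull opposite ways; the across-period shift dominates (295 vs 195 kJ/mol).
Tabulated electron affinity (kJ/mol): P 72, Se 195, I 295.
So from lowest to highest: P < Se < I.

P < Se < I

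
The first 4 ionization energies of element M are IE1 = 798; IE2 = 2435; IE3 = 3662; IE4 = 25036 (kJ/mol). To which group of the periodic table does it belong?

Look for the largest jump between consecutive ionization energies: IE4/IE3 ≈ 6.8, far larger than any earlier ratio.
That jump marks the point where a core electron is being removed. So the atom has 3 valence electrons.
A main-group element with 3 valence electrons is in group 13.

Group 13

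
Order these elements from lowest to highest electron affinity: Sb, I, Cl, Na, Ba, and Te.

Na is in period 3, group 1; Cl is in period 3, group 17; Sb is in period 5, group 15; Te is in period 5, group 16; I is in period 5, group 17; Ba is in period 6, group 2.
EA tends to increase across a period and decrease down a group, though the pattern is less regular than for IE or radius.
Here both period and group differ, so the two effects have to be weighed against each other.
Na > Ba: the two effects oppose for this pair; the down-group effect wins (53 vs 14 kJ/mol).
Sb > Na: the two effects oppose for this pair; the across-period effect wins (103 vs 53 kJ/mol).
Te > Sb: both are in period 5; the period trend gives Te the larger value.
I > Te: both are in period 5; the period trend gives I the larger value.
Cl > I: they share group 17; the group trend gives Cl the larger value.
Tabulated electron affinity (kJ/mol): Na 53, Cl 349, Sb 103, Te 190, I 295, Ba 14.
So from lowest to highest: Ba < Na < Sb < Te < I < Cl.

Ba < Na < Sb < Te < I < Cl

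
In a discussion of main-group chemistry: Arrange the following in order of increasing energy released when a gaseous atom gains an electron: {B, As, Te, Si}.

B is in period 2, group 13; Si is in period 3, group 14; As is in period 4, group 15; Te is in period 5, group 16.
EA tends to increase across a period and decrease down a group, though the pattern is less regular than for IE or radius.
A diagonal step moves right (one effect) and down (the opposite effect) at once.
As > B: period and group pull opposite ways; the across-period shift dominates (78 vs 27 kJ/mol).
Si > As: the two effects oppose for this pair; the down-group effect wins (134 vs 78 kJ/mol).
Te > Si: the two effects oppose for this pair; the across-period effect wins (190 vs 134 kJ/mol).
For reference (kJ/mol): B 27, Si 134, As 78, Te 190.
So from lowest to highest: B < As < Si < Te.

B < As < Si < Te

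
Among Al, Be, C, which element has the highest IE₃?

Consider each +2 ion: Al²⁺ still has 1 valence electron; Be²⁺ is the bare [He] core; C²⁺ still has 2 valence electrons.
Breaking into a closed-shell core is much more expensive than removing a leftover valence electron — Be has the largest IE_3 here.
Valence configurations: Al²⁺ [Ne]3s¹, C²⁺ [He]2s².
Approximate IE_3 values (kJ/mol): Al 2745, Be 14849, C 4620.
Putting it together, IE_3: Al < C < Be.

Be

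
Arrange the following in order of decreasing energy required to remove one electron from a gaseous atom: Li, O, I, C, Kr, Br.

Li is in period 2, group 1; C is in period 2, group 14; O is in period 2, group 16; Br is in period 4, group 17; Kr is in period 4, group 18; I is in period 5, group 17.
IE₁ increases left→right with effective nuclear charge and decreases top→bottom as the valence shell moves farther out.
These span different periods and groups, so the two trends combine.
I > Li: the two effects oppose for this pair; the across-period effect wins (1008 vs 520 kJ/mol).
C > I: the two effects oppose for this pair; the down-group effect wins (1086 vs 1008 kJ/mol).
Br > C: the two effects oppose for this pair; the across-period effect wins (1140 vs 1086 kJ/mol).
O > Br: the two effects oppose for this pair; the down-group effect wins (1314 vs 1140 kJ/mol).
Kr > O: period and group pull opposite ways; the across-period shift dominates (1351 vs 1314 kJ/mol).
Tabulated first ionization energy (kJ/mol): Li 520, C 1086, O 1314, Br 1140, Kr 1351, I 1008.
So from highest to lowest: Kr > O > Br > C > I > Li.

Kr > O > Br > C > I > Li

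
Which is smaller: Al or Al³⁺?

Forming Al³⁺ removes 3 electrons from Al. Fewer electrons for the same nuclear charge means less shielding and a higher Z_eff on the remaining electrons, and for main-group metals the entire outer shell is lost.
A cation is smaller than its parent atom: Al³⁺ < Al.

Al³⁺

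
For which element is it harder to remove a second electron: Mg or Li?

Li

After 1 electron has been removed, what remains? Mg⁺ still has 1 valence electron; Li⁺ is the bare [He] core.
Breaking into a closed-shell core is much more expensive than removing a leftover valence electron — Li has the largest IE_2 here.
Approximate IE_2 values (kJ/mol): Mg 1451, Li 7298.
Overall IE_2 order: Mg < Li.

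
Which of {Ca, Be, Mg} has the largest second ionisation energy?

After 1 electron has been removed, what remains? Ca⁺ still has 1 valence electron; Be⁺ still has 1 valence electron; Mg⁺ still has 1 valence electron.
All are still removing valence electrons, so compare the +1 ions as you would atoms: IE_2 generally rises across a period (higher Z_eff) and falls down a group (larger shell), subject to the usual subshell exceptions.
Valence configurations: Ca⁺ [Ar]4s¹, Be⁺ [He]2s¹, Mg⁺ [Ne]3s¹.
Tabulated IE_2 (kJ/mol): Ca 1145, Be 1757, Mg 1451.
So the second ionization energies run Ca < Mg < Be.

Be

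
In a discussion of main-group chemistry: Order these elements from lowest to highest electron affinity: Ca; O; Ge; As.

Ca, As, Ge, O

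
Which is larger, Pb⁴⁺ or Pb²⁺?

Both ions have Z = 82 protons, but Pb⁴⁺ has lost more electrons, so its remaining electrons feel a larger effective nuclear charge per electron and are pulled in more tightly.
Higher positive charge → smaller ion, so Pb²⁺ > Pb⁴⁺.

Pb²⁺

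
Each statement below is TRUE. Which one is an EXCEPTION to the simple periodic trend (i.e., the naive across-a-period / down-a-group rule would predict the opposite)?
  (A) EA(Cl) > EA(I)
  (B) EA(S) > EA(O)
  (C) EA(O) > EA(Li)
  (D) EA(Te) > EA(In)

The general trend: electron affinity increases across a period and decreases down a group.
(A) Cl (period 3, group 17) vs I (period 5, group 17): the stated order agrees with the simple trend.
(B) S (period 3, group 16) vs O (period 2, group 16): the stated order contradicts the simple trend.
(C) O (period 2, group 16) vs Li (period 2, group 1): the stated order agrees with the simple trend.
(D) Te (period 5, group 16) vs In (period 5, group 13): the stated order agrees with the simple trend.
The exception is (B): the compact 2p subshell of O repels the added electron more than S's larger 3p does.

(B)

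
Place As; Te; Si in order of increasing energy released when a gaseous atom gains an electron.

As < Si < Te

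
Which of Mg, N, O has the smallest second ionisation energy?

Mg

IE_2 is the cost of taking one more electron from the +1 cation: Mg⁺ still has 1 valence electron; N⁺ still has 4 valence electrons; O⁺ still has 5 valence electrons.
All are still removing valence electrons, so compare the +1 ions as you would atoms: IE_2 generally rises across a period (higher Z_eff) and falls down a group (larger shell), subject to the usual subshell exceptions.
Valence configurations: Mg⁺ [Ne]3s¹, N⁺ [He]2s²2p², O⁺ [He]2s²2p³.
Tabulated IE_2 (kJ/mol): Mg 1451, N 2856, O 3388.
Hence IE_2: Mg < N < O.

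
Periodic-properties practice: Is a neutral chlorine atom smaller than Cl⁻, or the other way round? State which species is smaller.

Forming Cl⁻ adds 1 electron to Cl. More electron–electron repulsion in the same shell, with unchanged nuclear charge, lets the cloud expand.
An anion is larger than its parent atom: Cl⁻ > Cl.

Cl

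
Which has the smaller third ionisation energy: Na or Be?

Na

The third ionization energy removes an electron from the +2 ion. For each element: Na²⁺ is already 1 electron into the core; Be²⁺ is the bare [He] core.
All of these are removing an electron from a noble-gas core or deeper; the smaller core (lower principal quantum number) is held far more tightly, and within a period the higher nuclear charge binds the same core more tightly.
Tabulated IE_3 (kJ/mol): Na 6910, Be 14849.
So the third ionization energies run Na < Be.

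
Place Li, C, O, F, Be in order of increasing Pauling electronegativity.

Smaller atoms with higher effective nuclear charge are more electronegative.
All lie in period 2, so electronegativity increases left to right.
So from lowest to highest: Li < Be < C < O < F.

Li < Be < C < O < F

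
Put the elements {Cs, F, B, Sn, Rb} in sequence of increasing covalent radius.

Radius decreases left→right (rising Z_eff, same n) and increases top→bottom (higher n).
Neither a single period nor a single group — weigh both effects.
B > F: B lies to the left of F in period 2, so the across-period effect alone puts B larger.
Sn > B: period and group pull opposite ways; the down-group shift dominates (140 vs 85 pm).
Rb > Sn: both are in period 5; the period trend gives Rb the larger value.
Cs > Rb: Cs sits below Rb in group 1, so the down-group effect alone puts Cs larger.
For reference (pm): B 85, F 64, Rb 210, Sn 140, Cs 232.
So from smallest to largest: F < B < Sn < Rb < Cs.

F, B, Sn, Rb, Cs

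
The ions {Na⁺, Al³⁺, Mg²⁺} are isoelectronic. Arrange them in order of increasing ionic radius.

Al³⁺, Mg²⁺, Na⁺

All of these have 10 electrons, so size is governed by nuclear charge alone: the more protons, the stronger the pull on the same electron cloud, and the smaller the ion.
Nuclear charges: Al³⁺ (Z=13), Mg²⁺ (Z=12), Na⁺ (Z=11).
Smallest to largest: Al³⁺ < Mg²⁺ < Na⁺.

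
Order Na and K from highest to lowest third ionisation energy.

Na, K

After 2 electrons have been removed, what remains? Na²⁺ is already 1 electron into the core; K²⁺ is already 1 electron into the core.
All of these are removing an electron from a noble-gas core or deeper; the smaller core (lower principal quantum number) is held far more tightly, and within a period the higher nuclear charge binds the same core more tightly.
Approximate IE_3 values (kJ/mol): Na 6910, K 4420.
Hence IE_3: K < Na.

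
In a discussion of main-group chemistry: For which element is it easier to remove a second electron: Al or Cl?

Al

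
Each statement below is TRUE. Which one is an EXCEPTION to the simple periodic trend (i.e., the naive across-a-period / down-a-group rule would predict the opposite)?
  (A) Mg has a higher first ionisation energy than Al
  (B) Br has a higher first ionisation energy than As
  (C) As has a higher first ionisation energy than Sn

The general trend: first ionisation energy increases across a period and decreases down a group.
(A) Mg (period 3, group 2) vs Al (period 3, group 13): the stated order contradicts the simple trend.
(B) Br (period 4, group 17) vs As (period 4, group 15): the stated order agrees with the simple trend.
(C) As (period 4, group 15) vs Sn (period 5, group 14): the stated order agrees with the simple trend.
The exception is (A): Al's single 3p electron is easier to remove than one from Mg's filled 3s².

(A)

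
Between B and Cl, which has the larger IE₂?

The second ionization energy removes an electron from the +1 ion. For each element: B⁺ still has 2 valence electrons; Cl⁺ still has 6 valence electrons.
All are still removing valence electrons, so compare the +1 ions as you would atoms: IE_2 generally rises across a period (higher Z_eff) and falls down a group (larger shell), subject to the usual subshell exceptions.
Valence configurations: B⁺ [He]2s², Cl⁺ [Ne]3s²3p⁴.
Tabulated IE_2 (kJ/mol): B 2427, Cl 2298.
Putting it together, IE_2: Cl < B.

B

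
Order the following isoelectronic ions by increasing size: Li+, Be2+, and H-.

Be2+ < Li+ < H-

All of these have 2 electrons, so size is governed by nuclear charge alone: the more protons, the stronger the pull on the same electron cloud, and the smaller the ion.
Nuclear charges: Be2+ (Z=4), Li+ (Z=3), H- (Z=1).
Smallest to largest: Be2+ < Li+ < H-.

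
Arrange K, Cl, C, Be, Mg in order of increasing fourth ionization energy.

The fourth ionization energy removes an electron from the +3 ion. For each element: K³⁺ is already 2 electrons into the core; Cl³⁺ still has 4 valence electrons; C³⁺ still has 1 valence electron; Be³⁺ is already 1 electron into the core; Mg³⁺ is already 1 electron into the core.
Usually core removal costs more than valence removal, but here the competition is close: a tightly held n=2 valence electron can cost more to remove than an n=3 core electron, so the actual values have to decide it.
Valence configurations: Cl³⁺ [Ne]3s²3p², C³⁺ [He]2s¹.
Approximate IE_4 values (kJ/mol): K 5877, Cl 5159, C 6223, Be 21007, Mg 10543.
So the fourth ionization energies run Cl < K < C < Mg < Be.

Cl < K < C < Mg < Be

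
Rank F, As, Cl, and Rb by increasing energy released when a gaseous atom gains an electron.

Rb < As < F < Cl

Electron affinity generally becomes more exothermic across a period toward the halogens and less exothermic down a group.
Neither a single period nor a single group — weigh both effects.
As > Rb: both effects reinforce here, so As is clearly the higher of the two.
F > As: relative to As, both the across-period and down-group shifts push F's electron affinity up.
Cl > F: this pair runs against the simple trend — see the exception note.
Note the exception: Cl has a higher electron affinity than F, contrary to the simple trend — F's small 2p subshell makes the incoming electron feel strong e⁻–e⁻ repulsion, so Cl actually releases more energy on gaining an electron.
For reference (kJ/mol): F 328, Cl 349, As 78, Rb 47.
So from lowest to highest: Rb < As < F < Cl.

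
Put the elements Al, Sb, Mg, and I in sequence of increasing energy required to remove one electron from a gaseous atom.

Al < Mg < Sb < I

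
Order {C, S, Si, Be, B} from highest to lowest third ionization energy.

Be > C > B > S > Si

After 2 electrons have been removed, what remains? C²⁺ still has 2 valence electrons; S²⁺ still has 4 valence electrons; Si²⁺ still has 2 valence electrons; Be²⁺ is the bare [He] core; B²⁺ still has 1 valence electron.
Breaking into a closed-shell core is much more expensive than removing a leftover valence electron — Be has the largest IE_3 here.
Valence configurations: C²⁺ [He]2s², S²⁺ [Ne]3s²3p², Si²⁺ [Ne]3s², B²⁺ [He]2s¹.
The numbers (kJ/mol): C 4620, S 3357, Si 3232, Be 14849, B 3660.
So the third ionization energies run Si < S < B < C < Be.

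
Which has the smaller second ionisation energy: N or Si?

Si

After 1 electron has been removed, what remains? N⁺ still has 4 valence electrons; Si⁺ still has 3 valence electrons.
All are still removing valence electrons, so compare the +1 ions as you would atoms: IE_2 generally rises across a period (higher Z_eff) and falls down a group (larger shell), subject to the usual subshell exceptions.
Valence configurations: N⁺ [He]2s²2p², Si⁺ [Ne]3s²3p¹.
Approximate IE_2 values (kJ/mol): N 2856, Si 1577.
Hence IE_2: Si < N.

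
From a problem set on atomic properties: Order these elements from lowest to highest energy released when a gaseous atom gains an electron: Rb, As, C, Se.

Rb, As, C, Se

C is in period 2, group 14; As is in period 4, group 15; Se is in period 4, group 16; Rb is in period 5, group 1.
EA tends to increase across a period and decrease down a group, though the pattern is less regular than for IE or radius.
Here both period and group differ, so the two effects have to be weighed against each other.
As > Rb: both effects reinforce here, so As is clearly the higher of the two.
C > As: period and group pull opposite ways; the down-group shift dominates (122 vs 78 kJ/mol).
Se > C: period and group pull opposite ways; the across-period shift dominates (195 vs 122 kJ/mol).
Approximate values (kJ/mol): C 122, As 78, Se 195, Rb 47.
So from lowest to highest: Rb < As < C < Se.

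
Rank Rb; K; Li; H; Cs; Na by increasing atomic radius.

H, Li, Na, K, Rb, Cs

H is in period 1, group 1; Li is in period 2, group 1; Na is in period 3, group 1; K is in period 4, group 1; Rb is in period 5, group 1; Cs is in period 6, group 1.
Moving right in a period, electrons are added to the same shell under a stronger nuclear pull, so atoms get smaller; moving down, a new shell is opened and atoms get larger.
All are in group 1, so atomic radius increases down the group.
So from smallest to largest: H < Li < Na < K < Rb < Cs.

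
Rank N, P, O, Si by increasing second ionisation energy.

Si, P, N, O

IE_2 is the cost of taking one more electron from the +1 cation: N⁺ still has 4 valence electrons; P⁺ still has 4 valence electrons; O⁺ still has 5 valence electrons; Si⁺ still has 3 valence electrons.
All are still removing valence electrons, so compare the +1 ions as you would atoms: IE_2 generally rises across a period (higher Z_eff) and falls down a group (larger shell), subject to the usual subshell exceptions.
Valence configurations: N⁺ [He]2s²2p², P⁺ [Ne]3s²3p², O⁺ [He]2s²2p³, Si⁺ [Ne]3s²3p¹.
The numbers (kJ/mol): N 2856, P 1907, O 3388, Si 1577.
So the second ionization energies run Si < P < N < O.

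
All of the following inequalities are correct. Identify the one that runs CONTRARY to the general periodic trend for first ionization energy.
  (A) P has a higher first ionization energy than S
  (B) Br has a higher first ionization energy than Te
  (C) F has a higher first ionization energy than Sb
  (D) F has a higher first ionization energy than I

The general trend: first ionization energy increases across a period and decreases down a group.
(A) P (period 3, group 15) vs S (period 3, group 16): the stated order contradicts the simple trend.
(B) Br (period 4, group 17) vs Te (period 5, group 16): the stated order agrees with the simple trend.
(C) F (period 2, group 17) vs Sb (period 5, group 15): the stated order agrees with the simple trend.
(D) F (period 2, group 17) vs I (period 5, group 17): the stated order agrees with the simple trend.
The exception is (A): S (3p⁴) ionizes more easily than half-filled P (3p³) because the paired 3p electron in S is pushed out by e⁻–e⁻ repulsion.

(A)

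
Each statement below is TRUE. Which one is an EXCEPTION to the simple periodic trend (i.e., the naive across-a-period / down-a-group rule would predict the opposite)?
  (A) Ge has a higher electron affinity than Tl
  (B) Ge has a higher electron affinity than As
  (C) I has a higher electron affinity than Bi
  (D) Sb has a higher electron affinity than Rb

(B)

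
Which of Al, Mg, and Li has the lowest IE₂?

After 1 electron has been removed, what remains? Al⁺ still has 2 valence electrons; Mg⁺ still has 1 valence electron; Li⁺ is the bare [He] core.
Breaking into a closed-shell core is much more expensive than removing a leftover valence electron — Li has the largest IE_2 here.
Valence configurations: Al⁺ [Ne]3s², Mg⁺ [Ne]3s¹.
The numbers (kJ/mol): Al 1817, Mg 1451, Li 7298.
Overall IE_2 order: Mg < Al < Li.

Mg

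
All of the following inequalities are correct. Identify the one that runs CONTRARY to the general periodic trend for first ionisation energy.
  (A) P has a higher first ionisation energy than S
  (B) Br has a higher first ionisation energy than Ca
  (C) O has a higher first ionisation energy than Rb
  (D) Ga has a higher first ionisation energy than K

(A)

The general trend: first ionisation energy increases across a period and decreases down a group.
(A) P (period 3, group 15) vs S (period 3, group 16): the stated order contradicts the simple trend.
(B) Br (period 4, group 17) vs Ca (period 4, group 2): the stated order agrees with the simple trend.
(C) O (period 2, group 16) vs Rb (period 5, group 1): the stated order agrees with the simple trend.
(D) Ga (period 4, group 13) vs K (period 4, group 1): the stated order agrees with the simple trend.
The exception is (A): S (3p⁴) ionizes more easily than half-filled P (3p³) because the paired 3p electron in S is pushed out by e⁻–e⁻ repulsion.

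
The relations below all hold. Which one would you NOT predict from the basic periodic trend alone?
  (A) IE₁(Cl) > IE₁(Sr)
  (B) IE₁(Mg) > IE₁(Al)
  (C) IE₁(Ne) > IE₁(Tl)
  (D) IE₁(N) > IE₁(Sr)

(B)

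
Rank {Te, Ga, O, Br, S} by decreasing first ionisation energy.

O > Br > S > Te > Ga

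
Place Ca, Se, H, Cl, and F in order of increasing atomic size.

H < F < Cl < Se < Ca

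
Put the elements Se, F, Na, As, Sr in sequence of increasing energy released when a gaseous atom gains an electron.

Sr, Na, As, Se, F

Adding an electron releases more energy for atoms nearer the top right (short of the noble gases).
Neither a single period nor a single group — weigh both effects.
Na > Sr: the two effects oppose for this pair; the down-group effect wins (53 vs 5 kJ/mol).
As > Na: period and group pull opposite ways; the across-period shift dominates (78 vs 53 kJ/mol).
Se > As: both are in period 4; the period trend gives Se the larger value.
F > Se: relative to Se, both the across-period and down-group shifts push F's electron affinity up.
Approximate values (kJ/mol): F 328, Na 53, As 78, Se 195, Sr 5.
So from lowest to highest: Sr < Na < As < Se < F.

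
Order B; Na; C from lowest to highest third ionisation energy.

Consider each +2 ion: B²⁺ still has 1 valence electron; Na²⁺ is already 1 electron into the core; C²⁺ still has 2 valence electrons.
Breaking into a closed-shell core is much more expensive than removing a leftover valence electron — Na has the largest IE_3 here.
Valence configurations: B²⁺ [He]2s¹, C²⁺ [He]2s².
The numbers (kJ/mol): B 3660, Na 6910, C 4620.
So the third ionization energies run B < C < Na.

B < C < Na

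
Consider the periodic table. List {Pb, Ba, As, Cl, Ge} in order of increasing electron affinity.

Ba < Pb < As < Ge < Cl

Cl is in period 3, group 17; Ge is in period 4, group 14; As is in period 4, group 15; Ba is in period 6, group 2; Pb is in period 6, group 14.
Atoms with high Z_eff and room in the valence shell (especially the halogens) have the most exothermic electron affinities.
Neither a single period nor a single group — weigh both effects.
Pb > Ba: both are in period 6; the period trend gives Pb the larger value.
As > Pb: both effects reinforce here, so As is clearly the higher of the two.
Ge > As: this pair runs against the simple trend — see the exception note.
Cl > Ge: relative to Ge, both the across-period and down-group shifts push Cl's electron affinity up.
Note the exception: Ge has a higher electron affinity than As, contrary to the simple trend — adding an electron to As's half-filled 4p³ is unfavourable, so Ge (4p²) has the more exothermic EA.
Approximate values (kJ/mol): Cl 349, Ge 119, As 78, Ba 14, Pb 35.
So from lowest to highest: Ba < Pb < As < Ge < Cl.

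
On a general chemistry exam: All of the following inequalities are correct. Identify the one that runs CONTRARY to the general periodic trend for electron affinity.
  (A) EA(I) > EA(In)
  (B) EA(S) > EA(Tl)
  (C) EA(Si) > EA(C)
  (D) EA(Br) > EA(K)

(C)

The general trend: electron affinity increases across a period and decreases down a group.
(A) I (period 5, group 17) vs In (period 5, group 13): the stated order agrees with the simple trend.
(B) S (period 3, group 16) vs Tl (period 6, group 13): the stated order agrees with the simple trend.
(C) Si (period 3, group 14) vs C (period 2, group 14): the stated order contradicts the simple trend.
(D) Br (period 4, group 17) vs K (period 4, group 1): the stated order agrees with the simple trend.
The exception is (C): Si's larger, more diffuse 3p orbitals accept an added electron slightly more readily than C's compact 2p.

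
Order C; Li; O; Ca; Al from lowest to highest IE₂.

Ca < Al < C < O < Li

IE_2 is the cost of taking one more electron from the +1 cation: C⁺ still has 3 valence electrons; Li⁺ is the bare [He] core; O⁺ still has 5 valence electrons; Ca⁺ still has 1 valence electron; Al⁺ still has 2 valence electrons.
Core electrons are held far more tightly than valence electrons, so Li tops the IE_2 order.
Valence configurations: C⁺ [He]2s²2p¹, O⁺ [He]2s²2p³, Ca⁺ [Ar]4s¹, Al⁺ [Ne]3s².
Approximate IE_2 values (kJ/mol): C 2353, Li 7298, O 3388, Ca 1145, Al 1817.
Hence IE_2: Ca < Al < C < O < Li.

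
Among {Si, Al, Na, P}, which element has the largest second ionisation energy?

IE_2 is the cost of taking one more electron from the +1 cation: Si⁺ still has 3 valence electrons; Al⁺ still has 2 valence electrons; Na⁺ is the bare [Ne] core; P⁺ still has 4 valence electrons.
Core electrons are held far more tightly than valence electrons, so Na tops the IE_2 order.
Valence configurations: Si⁺ [Ne]3s²3p¹, Al⁺ [Ne]3s², P⁺ [Ne]3s²3p².
Si⁺ loses a lone 3p electron whereas Al⁺ must break into a filled 3s² pair, so IE_2(Al) > IE_2(Si) even though Si has the higher nuclear charge.
The numbers (kJ/mol): Si 1577, Al 1817, Na 4562, P 1907.
So the second ionization energies run Si < Al < P < Na.

Na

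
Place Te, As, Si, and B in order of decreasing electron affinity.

Te > Si > As > B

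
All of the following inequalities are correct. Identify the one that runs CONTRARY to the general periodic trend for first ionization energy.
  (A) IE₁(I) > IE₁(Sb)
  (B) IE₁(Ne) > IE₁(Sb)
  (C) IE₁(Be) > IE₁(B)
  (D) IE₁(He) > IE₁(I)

The general trend: first ionization energy increases across a period and decreases down a group.
(A) I (period 5, group 17) vs Sb (period 5, group 15): the stated order agrees with the simple trend.
(B) Ne (period 2, group 18) vs Sb (period 5, group 15): the stated order agrees with the simple trend.
(C) Be (period 2, group 2) vs B (period 2, group 13): the stated order contradicts the simple trend.
(D) He (period 1, group 18) vs I (period 5, group 17): the stated order agrees with the simple trend.
The exception is (C): removing B's lone 2p electron is easier than breaking Be's filled 2s².

(C)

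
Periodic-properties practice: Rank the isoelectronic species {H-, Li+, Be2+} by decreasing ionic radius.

H- > Li+ > Be2+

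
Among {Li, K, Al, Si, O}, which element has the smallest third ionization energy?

Al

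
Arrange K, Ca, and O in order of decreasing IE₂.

O, K, Ca

Consider each +1 ion: K⁺ is the bare [Ar] core; Ca⁺ still has 1 valence electron; O⁺ still has 5 valence electrons.
Usually core removal costs more than valence removal, but here the competition is close: a tightly held n=2 valence electron can cost more to remove than an n=3 core electron, so the actual values have to decide it.
Valence configurations: Ca⁺ [Ar]4s¹, O⁺ [He]2s²2p³.
Tabulated IE_2 (kJ/mol): K 3052, Ca 1145, O 3388.
Putting it together, IE_2: Ca < K < O.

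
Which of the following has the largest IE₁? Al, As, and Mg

First ionization energy rises across a period (greater Z_eff holds electrons more tightly) and falls down a group (valence electrons are farther from the nucleus).
These span different periods and groups, so the two trends combine.
Mg > Al: this pair runs against the simple trend — see the exception note.
As > Mg: the two effects oppose for this pair; the across-period effect wins (947 vs 738 kJ/mol).
Note the exception: Mg has a higher first ionization energy than Al, contrary to the simple trend — Al's single 3p electron is easier to remove than one from Mg's filled 3s².
Tabulated first ionization energy (kJ/mol): Mg 738, Al 578, As 947.
The largest IE₁ among these belongs to As.

As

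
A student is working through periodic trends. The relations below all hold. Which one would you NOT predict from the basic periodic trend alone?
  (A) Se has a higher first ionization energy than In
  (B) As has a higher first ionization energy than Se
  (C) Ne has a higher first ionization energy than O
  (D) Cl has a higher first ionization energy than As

The general trend: first ionization energy increases across a period and decreases down a group.
(A) Se (period 4, group 16) vs In (period 5, group 13): the stated order agrees with the simple trend.
(B) As (period 4, group 15) vs Se (period 4, group 16): the stated order contradicts the simple trend.
(C) Ne (period 2, group 18) vs O (period 2, group 16): the stated order agrees with the simple trend.
(D) Cl (period 3, group 17) vs As (period 4, group 15): the stated order agrees with the simple trend.
The exception is (B): Se (4p⁴) ionizes more easily than half-filled As (4p³).

(B)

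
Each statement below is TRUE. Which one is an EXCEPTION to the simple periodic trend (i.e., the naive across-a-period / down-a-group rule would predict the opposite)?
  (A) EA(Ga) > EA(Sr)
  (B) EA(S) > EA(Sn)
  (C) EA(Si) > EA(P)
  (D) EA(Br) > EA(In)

(C)

The general trend: electron affinity increases across a period and decreases down a group.
(A) Ga (period 4, group 13) vs Sr (period 5, group 2): the stated order agrees with the simple trend.
(B) S (period 3, group 16) vs Sn (period 5, group 14): the stated order agrees with the simple trend.
(C) Si (period 3, group 14) vs P (period 3, group 15): the stated order contradicts the simple trend.
(D) Br (period 4, group 17) vs In (period 5, group 13): the stated order agrees with the simple trend.
The exception is (C): adding an electron to P's half-filled 3p³ is unfavourable, so Si (3p²) has the more exothermic EA.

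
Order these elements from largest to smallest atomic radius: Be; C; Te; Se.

Te > Se > Be > C

Be is in period 2, group 2; C is in period 2, group 14; Se is in period 4, group 16; Te is in period 5, group 16.
Moving right in a period, electrons are added to the same shell under a stronger nuclear pull, so atoms get smaller; moving down, a new shell is opened and atoms get larger.
Neither a single period nor a single group — weigh both effects.
Be > C: Be lies to the left of C in period 2, so the across-period effect alone puts Be larger.
Se > Be: period and group pull opposite ways; the down-group shift dominates (116 vs 102 pm).
Te > Se: they share group 16; the group trend gives Te the larger value.
For reference (pm): Be 102, C 75, Se 116, Te 136.
So from largest to smallest: Te > Se > Be > C.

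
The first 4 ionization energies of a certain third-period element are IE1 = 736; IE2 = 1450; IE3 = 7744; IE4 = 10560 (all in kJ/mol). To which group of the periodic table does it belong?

Group 2

Look for the largest jump between consecutive ionization energies: IE3/IE2 ≈ 5.3, far larger than any earlier ratio.
That jump marks the point where a core electron is being removed. So the atom has 2 valence electrons.
A main-group element with 2 valence electrons is in group 2.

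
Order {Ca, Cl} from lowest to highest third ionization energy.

Cl < Ca

IE_3 is the cost of taking one more electron from the +2 cation: Ca²⁺ is the bare [Ar] core; Cl²⁺ still has 5 valence electrons.
Core electrons are held far more tightly than valence electrons, so Ca tops the IE_3 order.
The numbers (kJ/mol): Ca 4912, Cl 3822.
Putting it together, IE_3: Cl < Ca.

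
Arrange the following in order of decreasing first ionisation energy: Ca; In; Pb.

Pb, Ca, In

Ca is in period 4, group 2; In is in period 5, group 13; Pb is in period 6, group 14.
IE₁ increases left→right with effective nuclear charge and decreases top→bottom as the valence shell moves farther out.
These sit on a diagonal, where the across-period and down-group effects partly cancel.
Ca > In: the two effects oppose for this pair; the down-group effect wins (590 vs 558 kJ/mol).
Pb > Ca: the two effects oppose for this pair; the across-period effect wins (716 vs 590 kJ/mol).
Approximate values (kJ/mol): Ca 590, In 558, Pb 716.
So from highest to lowest: Pb > Ca > In.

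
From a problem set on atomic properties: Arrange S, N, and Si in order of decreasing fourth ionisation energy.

IE_4 is the cost of taking one more electron from the +3 cation: S³⁺ still has 3 valence electrons; N³⁺ still has 2 valence electrons; Si³⁺ still has 1 valence electron.
All are still removing valence electrons, so compare the +3 ions as you would atoms: IE_4 generally rises across a period (higher Z_eff) and falls down a group (larger shell), subject to the usual subshell exceptions.
Valence configurations: S³⁺ [Ne]3s²3p¹, N³⁺ [He]2s², Si³⁺ [Ne]3s¹.
Tabulated IE_4 (kJ/mol): S 4556, N 7475, Si 4356.
So the fourth ionization energies run Si < S < N.

N > S > Si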